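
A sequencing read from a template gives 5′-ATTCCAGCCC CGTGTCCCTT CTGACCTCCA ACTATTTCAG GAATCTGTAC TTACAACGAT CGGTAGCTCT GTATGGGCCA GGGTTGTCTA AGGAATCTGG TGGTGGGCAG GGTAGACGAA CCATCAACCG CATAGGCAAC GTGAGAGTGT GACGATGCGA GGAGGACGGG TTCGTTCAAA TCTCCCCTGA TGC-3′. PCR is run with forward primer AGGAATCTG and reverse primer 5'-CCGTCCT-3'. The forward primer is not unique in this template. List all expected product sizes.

131 bp, 79 bp

The forward primer AGGAATCTG matches the top strand at positions 39–47, 91–99.
The reverse primer's reverse complement is AGGACGG, matching at positions 163–169.
Each forward site pairs with the reverse site to give a product ending at position 169: sizes 131, 79 bp.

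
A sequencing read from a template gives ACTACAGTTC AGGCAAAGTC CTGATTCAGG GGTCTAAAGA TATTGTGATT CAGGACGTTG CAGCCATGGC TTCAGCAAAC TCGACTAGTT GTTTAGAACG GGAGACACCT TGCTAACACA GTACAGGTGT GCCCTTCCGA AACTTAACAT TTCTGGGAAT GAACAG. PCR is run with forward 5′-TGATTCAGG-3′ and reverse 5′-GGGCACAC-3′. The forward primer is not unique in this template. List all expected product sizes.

The forward primer TGATTCAGG matches the top strand at positions 22–30, 46–54.
The reverse primer's reverse complement is GTGTGCCC, matching at positions 127–134.
Each forward site pairs with the reverse site to give a product ending at position 134: sizes 113, 89 bp.

113 bp, 89 bp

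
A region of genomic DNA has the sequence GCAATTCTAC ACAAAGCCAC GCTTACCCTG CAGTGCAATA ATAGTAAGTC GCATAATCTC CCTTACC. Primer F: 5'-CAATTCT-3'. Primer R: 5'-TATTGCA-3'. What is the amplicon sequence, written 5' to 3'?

5'-CAATTCTACACAAAGCCACGCTTACCCTGCAGTGCAATA-3'

The forward primer matches the template at positions 2–8.
Taking the reverse complement of TATTGCA gives TGCAATA, found at positions 34–40 on the template; the primer anneals here to the top strand with its 3' end pointing upstream.
The product is the template from position 2 through 40 (39 bp).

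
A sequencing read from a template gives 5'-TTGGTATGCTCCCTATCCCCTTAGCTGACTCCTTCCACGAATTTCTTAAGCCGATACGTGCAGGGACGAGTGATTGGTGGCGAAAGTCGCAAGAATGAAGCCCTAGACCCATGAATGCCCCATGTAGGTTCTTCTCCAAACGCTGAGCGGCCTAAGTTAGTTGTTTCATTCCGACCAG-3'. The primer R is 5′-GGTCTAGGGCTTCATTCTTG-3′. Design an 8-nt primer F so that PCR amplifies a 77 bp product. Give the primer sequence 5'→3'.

5'-TTCCACGA-3'

The reverse primer's reverse complement CAAGAATGAAGCCCTAGACC matches the template at positions 90–109, so the product ends at position 109.
A 77 bp product then starts at position 109 − 77 + 1 = 33.
The forward primer is identical to the top strand there: TTCCACGA.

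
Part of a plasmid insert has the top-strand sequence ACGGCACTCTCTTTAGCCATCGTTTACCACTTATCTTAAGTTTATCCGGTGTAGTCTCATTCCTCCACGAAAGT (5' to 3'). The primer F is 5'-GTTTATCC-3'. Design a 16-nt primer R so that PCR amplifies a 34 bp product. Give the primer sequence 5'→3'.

5'-CTTTCGTGGAGGAATG-3'

The forward primer binds at positions 40–47, so a 34 bp product ends at position 40 + 34 − 1 = 73.
The reverse primer anneals to the top strand over positions 58–73, i.e. to CATTCCTCCACGAAAG.
Its sequence written 5'→3' is the reverse complement: CTTTCGTGGAGGAATG.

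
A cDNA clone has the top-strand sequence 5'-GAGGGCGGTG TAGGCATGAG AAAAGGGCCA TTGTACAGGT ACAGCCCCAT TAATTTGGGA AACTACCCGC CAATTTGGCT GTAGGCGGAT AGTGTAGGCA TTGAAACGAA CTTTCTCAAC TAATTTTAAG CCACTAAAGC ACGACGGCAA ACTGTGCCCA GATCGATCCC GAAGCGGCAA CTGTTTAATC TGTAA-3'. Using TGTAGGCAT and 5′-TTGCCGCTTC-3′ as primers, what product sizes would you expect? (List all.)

172 bp, 88 bp

The forward primer TGTAGGCAT matches the top strand at positions 9–17, 93–101.
The reverse primer's reverse complement is GAAGCGGCAA, matching at positions 171–180.
Each forward site pairs with the reverse site to give a product ending at position 180: sizes 172, 88 bp.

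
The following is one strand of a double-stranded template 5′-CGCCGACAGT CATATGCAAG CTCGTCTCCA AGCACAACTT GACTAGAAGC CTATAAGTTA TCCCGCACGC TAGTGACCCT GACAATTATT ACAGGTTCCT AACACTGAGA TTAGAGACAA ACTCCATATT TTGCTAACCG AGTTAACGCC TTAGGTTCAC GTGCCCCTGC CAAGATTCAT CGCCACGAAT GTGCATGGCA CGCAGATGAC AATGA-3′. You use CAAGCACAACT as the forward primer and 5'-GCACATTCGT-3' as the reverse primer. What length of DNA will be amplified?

The forward primer matches the template at positions 29–39.
Reverse complement of the reverse primer: ACGAATGTGC. This occurs on the top strand at positions 185–194.
Amplicon spans positions 29–194: 166 bp.

166 bp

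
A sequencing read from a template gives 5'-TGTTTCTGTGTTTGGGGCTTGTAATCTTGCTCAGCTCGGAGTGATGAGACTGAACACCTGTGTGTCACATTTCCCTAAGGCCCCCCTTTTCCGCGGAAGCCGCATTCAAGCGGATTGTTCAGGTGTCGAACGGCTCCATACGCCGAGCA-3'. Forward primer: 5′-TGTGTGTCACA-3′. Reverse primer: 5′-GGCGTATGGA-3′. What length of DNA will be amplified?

Forward primer TGTGTGTCACA is found on the top strand at positions 59–69.
The reverse primer's reverse complement is TCCATACGCC, which matches the template at positions 135–144.
Amplicon spans positions 59–144: 86 bp.

86 bp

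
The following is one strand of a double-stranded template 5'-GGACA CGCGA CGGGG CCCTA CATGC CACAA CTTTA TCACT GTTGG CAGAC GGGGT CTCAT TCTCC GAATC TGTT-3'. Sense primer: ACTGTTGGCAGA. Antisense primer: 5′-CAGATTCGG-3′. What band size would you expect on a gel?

35 bp

The forward primer matches the template at positions 38–49.
Taking the reverse complement of CAGATTCGG gives CCGAATCTG, found at positions 64–72 on the template; the primer anneals here to the top strand with its 3' end pointing upstream.
Amplicon spans positions 38–72: 35 bp.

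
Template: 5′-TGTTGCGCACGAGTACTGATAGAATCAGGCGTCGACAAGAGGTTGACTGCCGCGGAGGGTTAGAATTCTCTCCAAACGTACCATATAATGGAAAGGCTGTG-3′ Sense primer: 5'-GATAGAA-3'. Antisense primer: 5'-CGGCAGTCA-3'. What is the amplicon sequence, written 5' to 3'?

5'-GATAGAATCAGGCGTCGACAAGAGGTTGACTGCCG-3'

Forward primer GATAGAA is found on the top strand at positions 18–24.
Reverse complement of the reverse primer: TGACTGCCG. This occurs on the top strand at positions 44–52.
The product is the template from position 18 through 52 (35 bp).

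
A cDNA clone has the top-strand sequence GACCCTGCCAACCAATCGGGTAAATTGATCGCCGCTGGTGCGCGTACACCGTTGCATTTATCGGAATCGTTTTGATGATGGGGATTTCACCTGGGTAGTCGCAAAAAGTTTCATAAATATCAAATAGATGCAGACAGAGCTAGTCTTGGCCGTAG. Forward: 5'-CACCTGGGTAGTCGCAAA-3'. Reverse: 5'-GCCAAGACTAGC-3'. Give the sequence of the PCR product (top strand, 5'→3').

Scanning the template, CACCTGGGTAGTCGCAAA occurs at positions 88–105; this primer anneals to the bottom strand there with its 3' end pointing downstream.
Taking the reverse complement of GCCAAGACTAGC gives GCTAGTCTTGGC, found at positions 139–150 on the template; the primer anneals here to the top strand with its 3' end pointing upstream.
The product is the template from position 88 through 150 (63 bp).

5'-CACCTGGGTAGTCGCAAAAAGTTTCATAAATATCAAATAGATGCAGACAGAGCTAGTCTTGGC-3'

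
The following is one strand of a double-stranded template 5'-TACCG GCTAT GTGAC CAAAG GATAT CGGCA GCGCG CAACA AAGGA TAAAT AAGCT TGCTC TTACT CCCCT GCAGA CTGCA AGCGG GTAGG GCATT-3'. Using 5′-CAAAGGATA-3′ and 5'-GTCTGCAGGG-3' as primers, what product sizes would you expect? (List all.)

61 bp, 38 bp

The forward primer CAAAGGATA matches the top strand at positions 16–24, 39–47.
The reverse primer's reverse complement is CCCTGCAGAC, matching at positions 67–76.
Each forward site pairs with the reverse site to give a product ending at position 76: sizes 61, 38 bp.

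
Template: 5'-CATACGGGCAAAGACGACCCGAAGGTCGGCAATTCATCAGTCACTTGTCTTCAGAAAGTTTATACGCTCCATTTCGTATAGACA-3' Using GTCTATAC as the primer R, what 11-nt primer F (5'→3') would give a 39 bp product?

5'-TTGTCTTCAGA-3'

The reverse primer's reverse complement GTATAGAC matches the template at positions 76–83, so the product ends at position 83.
A 39 bp product then starts at position 83 − 39 + 1 = 45.
The forward primer is identical to the top strand there: TTGTCTTCAGA.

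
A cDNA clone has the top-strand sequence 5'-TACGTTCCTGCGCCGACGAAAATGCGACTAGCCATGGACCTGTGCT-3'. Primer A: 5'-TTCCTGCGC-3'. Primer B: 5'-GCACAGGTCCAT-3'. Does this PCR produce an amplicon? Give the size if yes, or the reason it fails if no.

Yes — a 41 bp product.

Primer A (TTCCTGCGC) matches the top strand at positions 5–13; it acts as a forward primer.
Primer B's reverse complement is ATGGACCTGTGC, matching the top strand at positions 34–45; it acts as a reverse primer.
The 3' ends face each other across positions 5–45, giving a 41 bp product.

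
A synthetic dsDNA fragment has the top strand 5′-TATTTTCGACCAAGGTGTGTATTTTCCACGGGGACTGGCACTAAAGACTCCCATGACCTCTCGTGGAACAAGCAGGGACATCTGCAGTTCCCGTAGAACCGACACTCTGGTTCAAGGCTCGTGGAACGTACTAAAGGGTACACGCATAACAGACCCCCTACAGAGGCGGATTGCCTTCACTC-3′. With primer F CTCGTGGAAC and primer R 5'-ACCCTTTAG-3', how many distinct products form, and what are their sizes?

Two products: 80 bp, 22 bp

The forward primer CTCGTGGAAC matches the top strand at positions 60–69, 118–127.
The reverse primer's reverse complement is CTAAAGGGT, matching at positions 131–139.
Each forward site pairs with the reverse site to give a product ending at position 139: sizes 80, 22 bp.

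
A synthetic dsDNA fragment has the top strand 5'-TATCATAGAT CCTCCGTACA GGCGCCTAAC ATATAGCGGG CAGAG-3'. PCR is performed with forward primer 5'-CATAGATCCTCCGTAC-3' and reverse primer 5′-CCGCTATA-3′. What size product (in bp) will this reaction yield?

The forward primer matches the template at positions 4–19.
Reverse complement of the reverse primer: TATAGCGG. This occurs on the top strand at positions 32–39.
Product length = (reverse-primer end) − (forward-primer start) + 1 = 39 − 4 + 1 = 36 bp.

36 bp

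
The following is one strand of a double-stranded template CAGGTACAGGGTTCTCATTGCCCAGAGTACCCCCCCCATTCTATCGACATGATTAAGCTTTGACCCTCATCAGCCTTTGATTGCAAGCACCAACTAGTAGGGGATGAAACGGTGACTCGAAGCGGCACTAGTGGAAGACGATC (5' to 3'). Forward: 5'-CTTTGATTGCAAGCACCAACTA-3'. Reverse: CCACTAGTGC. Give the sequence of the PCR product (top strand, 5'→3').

5'-CTTTGATTGCAAGCACCAACTAGTAGGGGATGAAACGGTGACTCGAAGCGGCACTAGTGG-3'

Forward primer CTTTGATTGCAAGCACCAACTA is found on the top strand at positions 75–96.
Reverse complement of the reverse primer: GCACTAGTGG. This occurs on the top strand at positions 125–134.
The product is the template from position 75 through 134 (60 bp).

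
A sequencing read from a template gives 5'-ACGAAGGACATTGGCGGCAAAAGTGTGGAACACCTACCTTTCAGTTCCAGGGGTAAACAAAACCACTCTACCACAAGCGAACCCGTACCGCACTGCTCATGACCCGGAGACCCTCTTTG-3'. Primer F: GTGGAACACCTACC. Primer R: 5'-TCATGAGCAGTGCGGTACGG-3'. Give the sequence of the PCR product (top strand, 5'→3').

The forward primer matches the template at positions 25–38.
Reverse complement of the reverse primer: CCGTACCGCACTGCTCATGA. This occurs on the top strand at positions 83–102.
The product is the template from position 25 through 102 (78 bp).

5'-GTGGAACACCTACCTTTCAGTTCCAGGGGTAAACAAAACCACTCTACCACAAGCGAACCCGTACCGCACTGCTCATGA-3'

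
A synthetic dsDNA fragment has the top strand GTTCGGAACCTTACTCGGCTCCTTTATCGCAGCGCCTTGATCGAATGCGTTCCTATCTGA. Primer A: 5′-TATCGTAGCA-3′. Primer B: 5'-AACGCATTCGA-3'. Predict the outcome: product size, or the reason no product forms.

Primer A (TATCGTAGCA) does not match the top strand, and its reverse complement TGCTACGATA does not match either.
With no annealing site for primer A, no amplification occurs.

No product — primer A has no binding site in the template.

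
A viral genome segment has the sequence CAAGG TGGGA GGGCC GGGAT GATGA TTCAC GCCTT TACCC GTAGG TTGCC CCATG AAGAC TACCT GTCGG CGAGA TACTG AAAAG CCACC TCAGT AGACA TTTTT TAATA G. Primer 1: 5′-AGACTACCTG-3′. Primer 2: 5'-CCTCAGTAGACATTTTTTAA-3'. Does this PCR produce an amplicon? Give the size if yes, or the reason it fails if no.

Primer 1 (AGACTACCTG) matches the top strand at positions 57–66 (3' end points downstream).
Primer 2 (CCTCAGTAGACATTTTTTAA) also matches the top strand directly, at positions 89–108 — its reverse complement TTAAAAAATGTCTACTGAGG is not present.
Both primers anneal to the bottom strand with 3' ends pointing the same way, so neither can prime synthesis back toward the other.

No product — both primers anneal to the same strand and extend in the same direction.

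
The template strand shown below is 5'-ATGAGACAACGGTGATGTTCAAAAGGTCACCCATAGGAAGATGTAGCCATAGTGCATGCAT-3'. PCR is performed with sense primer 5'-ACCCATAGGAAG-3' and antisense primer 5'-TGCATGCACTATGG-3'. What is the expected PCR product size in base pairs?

32 bp

The forward primer matches the template at positions 29–40.
The reverse primer's reverse complement is CCATAGTGCATGCA, which matches the template at positions 47–60.
Amplicon spans positions 29–60: 32 bp.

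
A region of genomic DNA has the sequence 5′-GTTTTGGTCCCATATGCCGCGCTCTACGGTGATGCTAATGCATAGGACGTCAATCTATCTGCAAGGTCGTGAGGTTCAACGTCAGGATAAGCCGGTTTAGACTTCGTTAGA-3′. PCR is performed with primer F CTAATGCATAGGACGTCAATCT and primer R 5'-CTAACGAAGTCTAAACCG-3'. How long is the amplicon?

76 bp

Forward primer CTAATGCATAGGACGTCAATCT is found on the top strand at positions 35–56.
Taking the reverse complement of CTAACGAAGTCTAAACCG gives CGGTTTAGACTTCGTTAG, found at positions 93–110 on the template; the primer anneals here to the top strand with its 3' end pointing upstream.
The product runs from position 35 to position 110, so its length is 110 − 35 + 1 = 76 bp.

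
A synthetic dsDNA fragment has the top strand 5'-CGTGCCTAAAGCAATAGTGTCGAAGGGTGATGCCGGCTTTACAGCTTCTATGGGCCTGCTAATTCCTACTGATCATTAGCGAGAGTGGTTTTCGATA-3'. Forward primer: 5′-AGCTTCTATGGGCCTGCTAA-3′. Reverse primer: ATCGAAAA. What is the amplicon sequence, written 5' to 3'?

The forward primer matches the template at positions 43–62.
Reverse complement of the reverse primer: TTTTCGAT. This occurs on the top strand at positions 89–96.
The product is the template from position 43 through 96 (54 bp).

5'-AGCTTCTATGGGCCTGCTAATTCCTACTGATCATTAGCGAGAGTGGTTTTCGAT-3'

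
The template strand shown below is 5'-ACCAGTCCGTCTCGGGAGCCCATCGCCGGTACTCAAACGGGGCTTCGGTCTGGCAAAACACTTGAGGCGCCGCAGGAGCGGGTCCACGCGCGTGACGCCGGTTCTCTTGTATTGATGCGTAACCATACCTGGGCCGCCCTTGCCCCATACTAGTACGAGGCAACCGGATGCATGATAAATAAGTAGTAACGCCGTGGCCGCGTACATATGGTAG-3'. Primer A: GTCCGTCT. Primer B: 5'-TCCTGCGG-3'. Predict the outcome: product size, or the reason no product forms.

Yes — a 73 bp product.

Primer A (GTCCGTCT) matches the top strand at positions 5–12; it acts as a forward primer.
Primer B's reverse complement is CCGCAGGA, matching the top strand at positions 70–77; it acts as a reverse primer.
The 3' ends face each other across positions 5–77, giving a 73 bp product.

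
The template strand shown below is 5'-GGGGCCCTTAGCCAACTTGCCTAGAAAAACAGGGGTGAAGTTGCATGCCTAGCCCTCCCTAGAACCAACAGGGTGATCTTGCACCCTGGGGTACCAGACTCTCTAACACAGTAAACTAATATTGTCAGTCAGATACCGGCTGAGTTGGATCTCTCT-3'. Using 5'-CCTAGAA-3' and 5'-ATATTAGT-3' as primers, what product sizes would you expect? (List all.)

103 bp, 65 bp

The forward primer CCTAGAA matches the top strand at positions 20–26, 58–64.
The reverse primer's reverse complement is ACTAATAT, matching at positions 115–122.
Each forward site pairs with the reverse site to give a product ending at position 122: sizes 103, 65 bp.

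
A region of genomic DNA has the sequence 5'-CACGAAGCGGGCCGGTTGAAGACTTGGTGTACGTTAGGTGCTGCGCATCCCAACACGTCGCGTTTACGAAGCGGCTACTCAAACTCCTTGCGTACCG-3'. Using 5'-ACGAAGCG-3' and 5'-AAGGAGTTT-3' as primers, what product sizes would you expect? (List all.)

88 bp, 24 bp

The forward primer ACGAAGCG matches the top strand at positions 2–9, 66–73.
The reverse primer's reverse complement is AAACTCCTT, matching at positions 81–89.
Each forward site pairs with the reverse site to give a product ending at position 89: sizes 88, 24 bp.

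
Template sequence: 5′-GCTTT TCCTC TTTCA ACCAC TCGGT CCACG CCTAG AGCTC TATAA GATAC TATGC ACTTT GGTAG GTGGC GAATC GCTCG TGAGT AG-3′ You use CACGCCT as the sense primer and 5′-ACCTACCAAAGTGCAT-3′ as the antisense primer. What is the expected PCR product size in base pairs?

Forward primer CACGCCT is found on the top strand at positions 27–33.
The reverse primer's reverse complement is ATGCACTTTGGTAGGT, which matches the template at positions 52–67.
The product runs from position 27 to position 67, so its length is 67 − 27 + 1 = 41 bp.

41 bp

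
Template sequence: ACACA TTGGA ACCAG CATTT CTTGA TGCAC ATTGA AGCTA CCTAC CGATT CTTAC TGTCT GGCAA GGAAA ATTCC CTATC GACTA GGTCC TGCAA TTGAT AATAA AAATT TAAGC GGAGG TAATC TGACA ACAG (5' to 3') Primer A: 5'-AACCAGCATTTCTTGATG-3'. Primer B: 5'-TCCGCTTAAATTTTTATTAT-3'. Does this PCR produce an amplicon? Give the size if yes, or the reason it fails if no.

Yes — a 109 bp product.

Primer A (AACCAGCATTTCTTGATG) matches the top strand at positions 10–27; it acts as a forward primer.
Primer B's reverse complement is ATAATAAAAATTTAAGCGGA, matching the top strand at positions 99–118; it acts as a reverse primer.
The 3' ends face each other across positions 10–118, giving a 109 bp product.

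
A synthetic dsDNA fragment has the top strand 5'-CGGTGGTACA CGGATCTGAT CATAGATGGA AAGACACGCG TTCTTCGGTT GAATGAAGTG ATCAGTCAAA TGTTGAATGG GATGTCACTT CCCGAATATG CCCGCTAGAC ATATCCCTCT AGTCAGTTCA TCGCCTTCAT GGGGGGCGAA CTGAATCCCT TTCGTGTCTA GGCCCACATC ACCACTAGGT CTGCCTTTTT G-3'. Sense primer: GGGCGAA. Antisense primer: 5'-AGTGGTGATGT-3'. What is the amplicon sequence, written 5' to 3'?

The forward primer matches the template at positions 144–150.
Reverse complement of the reverse primer: ACATCACCACT. This occurs on the top strand at positions 176–186.
The product is the template from position 144 through 186 (43 bp).

5'-GGGCGAACTGAATCCCTTTCGTGTCTAGGCCCACATCACCACT-3'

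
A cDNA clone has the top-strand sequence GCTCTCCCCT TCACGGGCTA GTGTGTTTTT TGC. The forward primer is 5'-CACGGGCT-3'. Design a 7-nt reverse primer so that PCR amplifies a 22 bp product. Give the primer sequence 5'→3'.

5'-GCAAAAA-3'

The forward primer binds at positions 12–19, so a 22 bp product ends at position 12 + 22 − 1 = 33.
The reverse primer anneals to the top strand over positions 27–33, i.e. to TTTTTGC.
Its sequence written 5'→3' is the reverse complement: GCAAAAA.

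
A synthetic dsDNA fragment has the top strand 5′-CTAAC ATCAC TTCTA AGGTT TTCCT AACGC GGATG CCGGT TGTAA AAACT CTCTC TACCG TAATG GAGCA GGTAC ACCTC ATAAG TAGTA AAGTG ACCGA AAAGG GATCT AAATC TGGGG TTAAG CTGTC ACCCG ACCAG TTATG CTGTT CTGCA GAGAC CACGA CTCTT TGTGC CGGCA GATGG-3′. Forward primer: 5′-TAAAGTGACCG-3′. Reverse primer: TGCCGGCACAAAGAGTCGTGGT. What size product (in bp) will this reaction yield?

The forward primer matches the template at positions 89–99.
The reverse primer's reverse complement is ACCACGACTCTTTGTGCCGGCA, which matches the template at positions 159–180.
Product length = (reverse-primer end) − (forward-primer start) + 1 = 180 − 89 + 1 = 92 bp.

92 bp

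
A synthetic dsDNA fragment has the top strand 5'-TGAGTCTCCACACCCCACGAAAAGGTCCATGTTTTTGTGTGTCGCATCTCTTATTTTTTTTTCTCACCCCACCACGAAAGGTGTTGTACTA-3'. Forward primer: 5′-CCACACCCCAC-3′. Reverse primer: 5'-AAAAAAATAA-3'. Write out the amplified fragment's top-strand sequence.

Scanning the template, CCACACCCCAC occurs at positions 8–18; this primer anneals to the bottom strand there with its 3' end pointing downstream.
Reverse complement of the reverse primer: TTATTTTTTT. This occurs on the top strand at positions 51–60.
The product is the template from position 8 through 60 (53 bp).

5'-CCACACCCCACGAAAAGGTCCATGTTTTTGTGTGTCGCATCTCTTATTTTTTT-3'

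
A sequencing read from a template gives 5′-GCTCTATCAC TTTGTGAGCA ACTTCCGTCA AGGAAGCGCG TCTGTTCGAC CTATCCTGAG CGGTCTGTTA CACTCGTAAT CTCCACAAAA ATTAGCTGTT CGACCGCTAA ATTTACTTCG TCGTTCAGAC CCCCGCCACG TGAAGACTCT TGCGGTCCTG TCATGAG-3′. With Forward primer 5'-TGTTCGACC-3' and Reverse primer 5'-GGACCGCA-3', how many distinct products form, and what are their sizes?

Two products: 116 bp, 62 bp

The forward primer TGTTCGACC matches the top strand at positions 43–51, 97–105.
The reverse primer's reverse complement is TGCGGTCC, matching at positions 151–158.
Each forward site pairs with the reverse site to give a product ending at position 158: sizes 116, 62 bp.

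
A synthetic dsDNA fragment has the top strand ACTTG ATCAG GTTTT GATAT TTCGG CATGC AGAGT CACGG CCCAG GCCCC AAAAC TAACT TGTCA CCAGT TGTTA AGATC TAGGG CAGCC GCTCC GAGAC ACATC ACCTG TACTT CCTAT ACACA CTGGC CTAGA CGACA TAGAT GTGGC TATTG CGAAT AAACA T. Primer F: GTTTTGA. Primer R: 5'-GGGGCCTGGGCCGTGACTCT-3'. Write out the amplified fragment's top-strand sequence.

5'-GTTTTGATATTTCGGCATGCAGAGTCACGGCCCAGGCCCC-3'

Forward primer GTTTTGA is found on the top strand at positions 11–17.
Taking the reverse complement of GGGGCCTGGGCCGTGACTCT gives AGAGTCACGGCCCAGGCCCC, found at positions 31–50 on the template; the primer anneals here to the top strand with its 3' end pointing upstream.
The product is the template from position 11 through 50 (40 bp).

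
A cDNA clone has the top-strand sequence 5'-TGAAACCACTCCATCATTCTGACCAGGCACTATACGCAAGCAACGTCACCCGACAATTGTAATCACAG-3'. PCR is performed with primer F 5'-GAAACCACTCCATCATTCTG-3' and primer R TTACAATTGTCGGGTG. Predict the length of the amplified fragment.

Forward primer GAAACCACTCCATCATTCTG is found on the top strand at positions 2–21.
Taking the reverse complement of TTACAATTGTCGGGTG gives CACCCGACAATTGTAA, found at positions 47–62 on the template; the primer anneals here to the top strand with its 3' end pointing upstream.
Amplicon spans positions 2–62: 61 bp.

61 bp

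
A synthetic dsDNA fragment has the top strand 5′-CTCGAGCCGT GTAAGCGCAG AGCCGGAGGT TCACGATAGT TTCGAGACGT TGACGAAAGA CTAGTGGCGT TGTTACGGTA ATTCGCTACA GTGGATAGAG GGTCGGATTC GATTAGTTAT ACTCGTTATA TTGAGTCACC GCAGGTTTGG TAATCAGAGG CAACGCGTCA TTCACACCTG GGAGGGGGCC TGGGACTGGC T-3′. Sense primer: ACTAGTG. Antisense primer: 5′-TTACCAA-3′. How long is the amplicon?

94 bp

The forward primer matches the template at positions 60–66.
The reverse primer's reverse complement is TTGGTAA, which matches the template at positions 147–153.
Product length = (reverse-primer end) − (forward-primer start) + 1 = 153 − 60 + 1 = 94 bp.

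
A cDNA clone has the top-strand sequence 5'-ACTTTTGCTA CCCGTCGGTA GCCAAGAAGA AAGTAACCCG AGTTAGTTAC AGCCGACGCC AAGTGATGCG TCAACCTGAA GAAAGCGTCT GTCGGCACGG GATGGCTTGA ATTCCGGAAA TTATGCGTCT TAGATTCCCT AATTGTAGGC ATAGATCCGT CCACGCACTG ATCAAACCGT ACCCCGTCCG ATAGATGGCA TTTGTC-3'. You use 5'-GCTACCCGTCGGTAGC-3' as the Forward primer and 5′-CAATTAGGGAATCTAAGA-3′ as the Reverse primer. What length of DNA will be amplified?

Forward primer GCTACCCGTCGGTAGC is found on the top strand at positions 7–22.
The reverse primer's reverse complement is TCTTAGATTCCCTAATTG, which matches the template at positions 128–145.
Product length = (reverse-primer end) − (forward-primer start) + 1 = 145 − 7 + 1 = 139 bp.

139 bp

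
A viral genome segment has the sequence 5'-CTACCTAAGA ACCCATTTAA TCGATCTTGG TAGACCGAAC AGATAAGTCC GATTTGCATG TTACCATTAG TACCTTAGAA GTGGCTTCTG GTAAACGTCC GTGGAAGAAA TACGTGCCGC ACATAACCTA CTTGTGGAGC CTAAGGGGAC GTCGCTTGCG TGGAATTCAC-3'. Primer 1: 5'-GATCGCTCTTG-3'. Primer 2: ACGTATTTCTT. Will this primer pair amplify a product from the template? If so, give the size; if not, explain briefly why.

Primer 1 (GATCGCTCTTG) does not match the top strand, and its reverse complement CAAGAGCGATC does not match either.
With no annealing site for primer 1, no amplification occurs.

No product — primer 1 has no binding site in the template.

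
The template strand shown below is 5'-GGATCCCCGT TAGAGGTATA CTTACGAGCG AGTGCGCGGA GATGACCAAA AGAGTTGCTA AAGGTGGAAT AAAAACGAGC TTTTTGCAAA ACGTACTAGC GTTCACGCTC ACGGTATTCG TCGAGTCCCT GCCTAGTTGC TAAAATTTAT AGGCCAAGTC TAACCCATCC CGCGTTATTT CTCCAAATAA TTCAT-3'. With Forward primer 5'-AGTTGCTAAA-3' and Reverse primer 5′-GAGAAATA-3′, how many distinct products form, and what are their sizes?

Two products: 131 bp, 49 bp

The forward primer AGTTGCTAAA matches the top strand at positions 53–62, 135–144.
The reverse primer's reverse complement is TATTTCTC, matching at positions 176–183.
Each forward site pairs with the reverse site to give a product ending at position 183: sizes 131, 49 bp.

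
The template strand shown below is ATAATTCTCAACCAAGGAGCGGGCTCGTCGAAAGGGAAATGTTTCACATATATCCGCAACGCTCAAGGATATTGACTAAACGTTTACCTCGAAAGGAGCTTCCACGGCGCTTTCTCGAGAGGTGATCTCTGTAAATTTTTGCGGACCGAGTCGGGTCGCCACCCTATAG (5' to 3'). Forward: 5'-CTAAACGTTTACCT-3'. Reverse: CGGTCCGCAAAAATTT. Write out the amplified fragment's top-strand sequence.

Scanning the template, CTAAACGTTTACCT occurs at positions 76–89; this primer anneals to the bottom strand there with its 3' end pointing downstream.
Reverse complement of the reverse primer: AAATTTTTGCGGACCG. This occurs on the top strand at positions 133–148.
The product is the template from position 76 through 148 (73 bp).

5'-CTAAACGTTTACCTCGAAAGGAGCTTCCACGGCGCTTTCTCGAGAGGTGATCTCTGTAAATTTTTGCGGACCG-3'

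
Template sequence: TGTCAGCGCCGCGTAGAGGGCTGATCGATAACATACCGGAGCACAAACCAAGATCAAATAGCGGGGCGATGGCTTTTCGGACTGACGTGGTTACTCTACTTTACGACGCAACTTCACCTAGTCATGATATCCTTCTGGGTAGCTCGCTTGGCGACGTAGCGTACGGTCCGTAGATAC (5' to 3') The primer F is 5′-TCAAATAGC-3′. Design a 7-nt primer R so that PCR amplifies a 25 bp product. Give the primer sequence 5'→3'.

5'-GAAAAGC-3'

The forward primer binds at positions 54–62, so a 25 bp product ends at position 54 + 25 − 1 = 78.
The reverse primer anneals to the top strand over positions 72–78, i.e. to GCTTTTC.
Its sequence written 5'→3' is the reverse complement: GAAAAGC.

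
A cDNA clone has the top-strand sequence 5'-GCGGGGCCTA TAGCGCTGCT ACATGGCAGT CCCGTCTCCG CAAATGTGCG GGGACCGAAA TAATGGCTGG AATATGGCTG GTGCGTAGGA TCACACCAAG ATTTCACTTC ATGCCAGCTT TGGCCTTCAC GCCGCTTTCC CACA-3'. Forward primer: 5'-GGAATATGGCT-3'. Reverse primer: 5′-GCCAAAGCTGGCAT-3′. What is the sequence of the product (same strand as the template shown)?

The forward primer matches the template at positions 69–79.
Taking the reverse complement of GCCAAAGCTGGCAT gives ATGCCAGCTTTGGC, found at positions 111–124 on the template; the primer anneals here to the top strand with its 3' end pointing upstream.
The product is the template from position 69 through 124 (56 bp).

5'-GGAATATGGCTGGTGCGTAGGATCACACCAAGATTTCACTTCATGCCAGCTTTGGC-3'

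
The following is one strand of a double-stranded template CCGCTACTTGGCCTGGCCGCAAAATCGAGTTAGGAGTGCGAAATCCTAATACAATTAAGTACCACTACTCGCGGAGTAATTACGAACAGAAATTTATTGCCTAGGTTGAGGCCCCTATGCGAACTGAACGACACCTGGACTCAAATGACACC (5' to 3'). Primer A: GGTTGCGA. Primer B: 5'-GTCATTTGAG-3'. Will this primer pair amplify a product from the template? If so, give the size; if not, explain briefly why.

No product — primer A has no binding site in the template.

Primer A (GGTTGCGA) does not match the top strand, and its reverse complement TCGCAACC does not match either.
With no annealing site for primer A, no amplification occurs.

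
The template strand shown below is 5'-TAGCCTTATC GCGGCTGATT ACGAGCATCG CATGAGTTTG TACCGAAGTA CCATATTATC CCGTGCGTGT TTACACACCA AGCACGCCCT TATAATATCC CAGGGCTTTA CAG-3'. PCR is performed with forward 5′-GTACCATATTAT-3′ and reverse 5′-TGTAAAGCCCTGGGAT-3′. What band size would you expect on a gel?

Forward primer GTACCATATTAT is found on the top strand at positions 48–59.
Reverse complement of the reverse primer: ATCCCAGGGCTTTACA. This occurs on the top strand at positions 97–112.
Amplicon spans positions 48–112: 65 bp.

65 bp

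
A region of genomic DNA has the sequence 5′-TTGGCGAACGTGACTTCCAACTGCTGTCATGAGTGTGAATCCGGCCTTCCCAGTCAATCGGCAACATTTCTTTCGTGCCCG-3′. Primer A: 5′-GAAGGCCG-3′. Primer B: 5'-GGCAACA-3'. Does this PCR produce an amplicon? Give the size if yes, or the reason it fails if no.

No product — the primers' 3' ends point away from each other.

Primer A (GAAGGCCG) has reverse complement CGGCCTTC, which matches the top strand at positions 42–49; primer A anneals to the top strand there with its 3' end pointing upstream toward position 42.
Primer B (GGCAACA) matches the top strand directly at positions 60–66; it anneals to the bottom strand with its 3' end pointing downstream toward position 66.
The 3' ends diverge (primer A extends toward position 1, primer B toward position 81), so the primers never converge on a shared product.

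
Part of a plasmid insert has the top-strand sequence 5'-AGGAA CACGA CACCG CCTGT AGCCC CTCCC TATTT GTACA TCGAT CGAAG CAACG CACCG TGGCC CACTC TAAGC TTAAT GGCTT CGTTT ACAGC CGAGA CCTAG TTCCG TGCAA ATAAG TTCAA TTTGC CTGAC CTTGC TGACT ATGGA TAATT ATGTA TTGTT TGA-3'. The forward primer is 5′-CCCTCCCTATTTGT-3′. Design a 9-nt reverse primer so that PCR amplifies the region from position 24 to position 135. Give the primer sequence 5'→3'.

The product's 3' end on the top strand is position 135.
The reverse primer anneals to the top strand over positions 127–135, i.e. to TTGCCTGAC.
Its sequence written 5'→3' is the reverse complement: GTCAGGCAA.

5'-GTCAGGCAA-3'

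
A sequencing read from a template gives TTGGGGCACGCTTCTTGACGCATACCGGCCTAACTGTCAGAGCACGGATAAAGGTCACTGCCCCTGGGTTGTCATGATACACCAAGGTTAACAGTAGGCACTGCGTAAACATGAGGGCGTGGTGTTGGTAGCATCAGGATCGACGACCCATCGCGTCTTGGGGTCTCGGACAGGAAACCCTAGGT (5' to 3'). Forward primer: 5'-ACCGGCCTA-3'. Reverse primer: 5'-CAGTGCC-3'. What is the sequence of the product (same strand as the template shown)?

5'-ACCGGCCTAACTGTCAGAGCACGGATAAAGGTCACTGCCCCTGGGTTGTCATGATACACCAAGGTTAACAGTAGGCACTG-3'

Forward primer ACCGGCCTA is found on the top strand at positions 24–32.
The reverse primer's reverse complement is GGCACTG, which matches the template at positions 97–103.
The product is the template from position 24 through 103 (80 bp).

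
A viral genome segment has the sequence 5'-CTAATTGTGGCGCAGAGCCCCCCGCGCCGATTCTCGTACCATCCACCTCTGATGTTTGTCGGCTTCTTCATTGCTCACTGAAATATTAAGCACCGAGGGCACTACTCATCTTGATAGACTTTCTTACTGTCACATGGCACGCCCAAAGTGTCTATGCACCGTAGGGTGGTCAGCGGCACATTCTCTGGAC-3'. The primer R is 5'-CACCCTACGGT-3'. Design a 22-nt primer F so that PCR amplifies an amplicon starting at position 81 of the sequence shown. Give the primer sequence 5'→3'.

5'-AAATATTAAGCACCGAGGGCAC-3'

The reverse primer's reverse complement ACCGTAGGGTG matches the template at positions 158–168; the product starts at position 81.
The forward primer is identical to the top strand over positions 81–102: AAATATTAAGCACCGAGGGCAC.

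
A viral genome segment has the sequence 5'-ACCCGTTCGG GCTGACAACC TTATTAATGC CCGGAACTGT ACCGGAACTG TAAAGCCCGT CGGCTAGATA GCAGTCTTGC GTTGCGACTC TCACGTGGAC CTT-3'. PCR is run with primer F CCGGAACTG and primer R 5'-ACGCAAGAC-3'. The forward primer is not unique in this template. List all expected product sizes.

The forward primer CCGGAACTG matches the top strand at positions 31–39, 42–50.
The reverse primer's reverse complement is GTCTTGCGT, matching at positions 74–82.
Each forward site pairs with the reverse site to give a product ending at position 82: sizes 52, 41 bp.

52 bp, 41 bp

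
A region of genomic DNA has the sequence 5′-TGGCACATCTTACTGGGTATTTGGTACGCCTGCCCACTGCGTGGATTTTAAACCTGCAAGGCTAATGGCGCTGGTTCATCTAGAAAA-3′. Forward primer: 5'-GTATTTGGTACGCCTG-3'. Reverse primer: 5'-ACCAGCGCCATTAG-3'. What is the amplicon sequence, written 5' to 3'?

5'-GTATTTGGTACGCCTGCCCACTGCGTGGATTTTAAACCTGCAAGGCTAATGGCGCTGGT-3'

Scanning the template, GTATTTGGTACGCCTG occurs at positions 17–32; this primer anneals to the bottom strand there with its 3' end pointing downstream.
Taking the reverse complement of ACCAGCGCCATTAG gives CTAATGGCGCTGGT, found at positions 62–75 on the template; the primer anneals here to the top strand with its 3' end pointing upstream.
The product is the template from position 17 through 75 (59 bp).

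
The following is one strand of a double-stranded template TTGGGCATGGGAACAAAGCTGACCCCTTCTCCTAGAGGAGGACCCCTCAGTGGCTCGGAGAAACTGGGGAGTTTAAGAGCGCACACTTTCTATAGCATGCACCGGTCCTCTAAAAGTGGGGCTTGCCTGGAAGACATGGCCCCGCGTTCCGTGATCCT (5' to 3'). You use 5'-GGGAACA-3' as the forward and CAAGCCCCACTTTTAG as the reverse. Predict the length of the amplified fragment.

117 bp

Scanning the template, GGGAACA occurs at positions 9–15; this primer anneals to the bottom strand there with its 3' end pointing downstream.
Reverse complement of the reverse primer: CTAAAAGTGGGGCTTG. This occurs on the top strand at positions 110–125.
Amplicon spans positions 9–125: 117 bp.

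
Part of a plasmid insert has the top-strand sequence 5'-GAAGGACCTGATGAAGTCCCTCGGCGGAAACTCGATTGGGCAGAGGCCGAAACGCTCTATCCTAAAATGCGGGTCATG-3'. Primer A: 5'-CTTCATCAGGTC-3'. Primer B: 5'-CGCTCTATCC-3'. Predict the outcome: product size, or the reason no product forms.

No product — the primers' 3' ends point away from each other.

Primer A (CTTCATCAGGTC) has reverse complement GACCTGATGAAG, which matches the top strand at positions 5–16; primer A anneals to the top strand there with its 3' end pointing upstream toward position 5.
Primer B (CGCTCTATCC) matches the top strand directly at positions 53–62; it anneals to the bottom strand with its 3' end pointing downstream toward position 62.
The 3' ends diverge (primer A extends toward position 1, primer B toward position 78), so the primers never converge on a shared product.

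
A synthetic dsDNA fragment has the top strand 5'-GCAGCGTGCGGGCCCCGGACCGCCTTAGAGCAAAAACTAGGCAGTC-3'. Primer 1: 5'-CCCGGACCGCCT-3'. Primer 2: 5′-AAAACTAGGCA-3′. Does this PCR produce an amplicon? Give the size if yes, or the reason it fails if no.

No product — both primers anneal to the same strand and extend in the same direction.

Primer 1 (CCCGGACCGCCT) matches the top strand at positions 14–25 (3' end points downstream).
Primer 2 (AAAACTAGGCA) also matches the top strand directly, at positions 33–43 — its reverse complement TGCCTAGTTTT is not present.
Both primers anneal to the bottom strand with 3' ends pointing the same way, so neither can prime synthesis back toward the other.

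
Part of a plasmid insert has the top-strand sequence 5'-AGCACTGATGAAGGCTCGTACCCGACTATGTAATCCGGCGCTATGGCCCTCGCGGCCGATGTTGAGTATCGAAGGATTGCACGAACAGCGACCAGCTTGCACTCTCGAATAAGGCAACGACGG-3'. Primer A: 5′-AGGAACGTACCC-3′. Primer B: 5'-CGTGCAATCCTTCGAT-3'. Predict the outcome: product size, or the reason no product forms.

No product — primer A has no binding site in the template.

Primer A (AGGAACGTACCC) does not match the top strand, and its reverse complement GGGTACGTTCCT does not match either.
With no annealing site for primer A, no amplification occurs.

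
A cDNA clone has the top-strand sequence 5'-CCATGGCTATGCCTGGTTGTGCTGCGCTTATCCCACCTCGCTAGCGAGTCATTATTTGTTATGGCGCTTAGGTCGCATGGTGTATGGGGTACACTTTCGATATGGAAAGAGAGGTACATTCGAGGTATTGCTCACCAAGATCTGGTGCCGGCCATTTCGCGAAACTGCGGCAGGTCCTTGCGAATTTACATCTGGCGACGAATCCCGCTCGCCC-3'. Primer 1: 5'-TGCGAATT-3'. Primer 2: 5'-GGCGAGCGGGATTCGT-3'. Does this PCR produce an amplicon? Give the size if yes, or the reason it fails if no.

Primer 1 (TGCGAATT) matches the top strand at positions 179–186; it acts as a forward primer.
Primer 2's reverse complement is ACGAATCCCGCTCGCC, matching the top strand at positions 198–213; it acts as a reverse primer.
The 3' ends face each other across positions 179–213, giving a 35 bp product.

Yes — a 35 bp product.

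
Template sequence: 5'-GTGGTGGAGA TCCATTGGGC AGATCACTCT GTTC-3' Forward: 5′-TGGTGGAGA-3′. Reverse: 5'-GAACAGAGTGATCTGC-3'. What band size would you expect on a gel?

Scanning the template, TGGTGGAGA occurs at positions 2–10; this primer anneals to the bottom strand there with its 3' end pointing downstream.
The reverse primer's reverse complement is GCAGATCACTCTGTTC, which matches the template at positions 19–34.
Product length = (reverse-primer end) − (forward-primer start) + 1 = 34 − 2 + 1 = 33 bp.

33 bp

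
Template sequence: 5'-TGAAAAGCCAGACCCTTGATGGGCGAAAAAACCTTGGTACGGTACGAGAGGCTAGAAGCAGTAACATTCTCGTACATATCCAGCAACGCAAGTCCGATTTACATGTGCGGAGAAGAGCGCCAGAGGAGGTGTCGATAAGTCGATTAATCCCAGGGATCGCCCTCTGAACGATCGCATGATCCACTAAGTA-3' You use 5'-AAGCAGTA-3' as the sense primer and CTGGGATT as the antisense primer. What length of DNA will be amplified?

98 bp

The forward primer matches the template at positions 56–63.
Reverse complement of the reverse primer: AATCCCAG. This occurs on the top strand at positions 146–153.
Amplicon spans positions 56–153: 98 bp.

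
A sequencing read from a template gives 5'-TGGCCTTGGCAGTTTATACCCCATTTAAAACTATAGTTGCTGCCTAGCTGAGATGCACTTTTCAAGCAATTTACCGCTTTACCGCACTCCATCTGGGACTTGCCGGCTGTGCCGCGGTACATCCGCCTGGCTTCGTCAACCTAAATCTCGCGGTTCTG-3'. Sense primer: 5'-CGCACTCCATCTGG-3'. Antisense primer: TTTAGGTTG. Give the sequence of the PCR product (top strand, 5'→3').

5'-CGCACTCCATCTGGGACTTGCCGGCTGTGCCGCGGTACATCCGCCTGGCTTCGTCAACCTAAA-3'

Scanning the template, CGCACTCCATCTGG occurs at positions 83–96; this primer anneals to the bottom strand there with its 3' end pointing downstream.
The reverse primer's reverse complement is CAACCTAAA, which matches the template at positions 137–145.
The product is the template from position 83 through 145 (63 bp).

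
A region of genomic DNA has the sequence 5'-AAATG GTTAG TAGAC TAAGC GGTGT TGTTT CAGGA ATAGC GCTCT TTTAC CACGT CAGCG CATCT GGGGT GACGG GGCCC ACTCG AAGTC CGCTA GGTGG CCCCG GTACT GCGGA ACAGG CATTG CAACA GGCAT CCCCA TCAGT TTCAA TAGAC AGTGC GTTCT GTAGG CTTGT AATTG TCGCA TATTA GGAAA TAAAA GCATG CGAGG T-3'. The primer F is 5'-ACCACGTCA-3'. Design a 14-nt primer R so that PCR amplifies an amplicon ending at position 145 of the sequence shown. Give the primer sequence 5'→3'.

5'-ACTGATGGGGATGC-3'

The forward primer binds at positions 49–57; the product's 3' end on the top strand is position 145.
The reverse primer anneals to the top strand over positions 132–145, i.e. to GCATCCCCATCAGT.
Its sequence written 5'→3' is the reverse complement: ACTGATGGGGATGC.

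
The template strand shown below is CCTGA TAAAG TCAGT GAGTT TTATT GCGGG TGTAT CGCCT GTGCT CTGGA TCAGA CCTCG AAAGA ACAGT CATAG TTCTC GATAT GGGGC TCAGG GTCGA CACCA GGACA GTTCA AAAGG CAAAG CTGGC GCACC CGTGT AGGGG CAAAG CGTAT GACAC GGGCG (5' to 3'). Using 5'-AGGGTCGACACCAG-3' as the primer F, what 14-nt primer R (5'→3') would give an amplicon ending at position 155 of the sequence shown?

5'-ATACGCTTTGCCCC-3'

The forward primer binds at positions 93–106; the product's 3' end on the top strand is position 155.
The reverse primer anneals to the top strand over positions 142–155, i.e. to GGGGCAAAGCGTAT.
Its sequence written 5'→3' is the reverse complement: ATACGCTTTGCCCC.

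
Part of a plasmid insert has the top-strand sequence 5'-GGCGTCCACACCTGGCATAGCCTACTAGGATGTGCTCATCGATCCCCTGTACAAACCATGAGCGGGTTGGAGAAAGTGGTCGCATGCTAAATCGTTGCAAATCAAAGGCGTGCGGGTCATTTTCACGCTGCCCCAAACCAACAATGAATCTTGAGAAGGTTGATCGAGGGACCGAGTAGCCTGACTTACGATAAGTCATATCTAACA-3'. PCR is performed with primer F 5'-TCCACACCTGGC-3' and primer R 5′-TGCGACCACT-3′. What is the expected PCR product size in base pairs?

80 bp

Scanning the template, TCCACACCTGGC occurs at positions 5–16; this primer anneals to the bottom strand there with its 3' end pointing downstream.
Reverse complement of the reverse primer: AGTGGTCGCA. This occurs on the top strand at positions 75–84.
Product length = (reverse-primer end) − (forward-primer start) + 1 = 84 − 5 + 1 = 80 bp.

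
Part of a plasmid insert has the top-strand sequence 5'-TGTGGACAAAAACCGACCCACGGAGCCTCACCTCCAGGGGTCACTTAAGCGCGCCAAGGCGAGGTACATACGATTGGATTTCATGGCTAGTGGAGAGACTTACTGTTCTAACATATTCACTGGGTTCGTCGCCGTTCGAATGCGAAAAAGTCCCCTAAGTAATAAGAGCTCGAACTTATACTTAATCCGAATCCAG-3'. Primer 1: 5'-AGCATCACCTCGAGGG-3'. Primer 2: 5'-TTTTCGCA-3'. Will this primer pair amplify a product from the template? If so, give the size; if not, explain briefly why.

Primer 1 (AGCATCACCTCGAGGG) does not match the top strand, and its reverse complement CCCTCGAGGTGATGCT does not match either.
With no annealing site for primer 1, no amplification occurs.

No product — primer 1 has no binding site in the template.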